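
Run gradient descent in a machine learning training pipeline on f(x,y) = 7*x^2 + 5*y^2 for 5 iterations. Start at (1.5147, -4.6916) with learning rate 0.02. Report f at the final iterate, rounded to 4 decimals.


Gradient descent on f(x,y) = 7*x^2 + 5*y^2.
Starting point: (1.5147, -4.6916), alpha = 0.02
Step 1: grad_x = 2*7*1.5147 = 21.2058, grad_y = 2*5*-4.6916 = -46.916
  x_1 = 1.5147 - 0.02*21.2058 = 1.0906
  y_1 = -4.6916 - 0.02*-46.916 = -3.7533
Step 2: grad_x = 2*7*1.0906 = 15.2682, grad_y = 2*5*-3.7533 = -37.5328
  x_2 = 1.0906 - 0.02*15.2682 = 0.7852
  y_2 = -3.7533 - 0.02*-37.5328 = -3.0026
Step 3: grad_x = 2*7*0.7852 = 10.9931, grad_y = 2*5*-3.0026 = -30.0262
  x_3 = 0.7852 - 0.02*10.9931 = 0.5654
  y_3 = -3.0026 - 0.02*-30.0262 = -2.4021
Step 4: grad_x = 2*7*0.5654 = 7.915, grad_y = 2*5*-2.4021 = -24.021
  x_4 = 0.5654 - 0.02*7.915 = 0.4071
  y_4 = -2.4021 - 0.02*-24.021 = -1.9217
Step 5: grad_x = 2*7*0.4071 = 5.6988, grad_y = 2*5*-1.9217 = -19.2168
  x_5 = 0.4071 - 0.02*5.6988 = 0.2931
  y_5 = -1.9217 - 0.02*-19.2168 = -1.5373
f(0.2931, -1.5373) = 7*0.2931^2 + 5*(-1.5373)^2 = 12.4184


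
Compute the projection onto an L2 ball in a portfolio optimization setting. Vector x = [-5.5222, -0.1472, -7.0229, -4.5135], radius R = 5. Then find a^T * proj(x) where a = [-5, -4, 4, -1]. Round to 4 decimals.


Step 1: Compute ||x|| (intermediates to 6 decimals).
||x|| = sqrt((-5.5222)^2 + (-0.1472)^2 + (-7.0229)^2 + (-4.5135)^2) = 10.010453
Step 2: Project.
Since ||x|| > R, scale = R/||x|| = 5/10.010453 = 0.499478, proj(x) = scale * x
proj(x) = [-2.758217, -0.073523, -3.507784, -2.254394]
Step 3: Dot product.
a^T * proj(x) = -5*(-2.758217) - 4*(-0.073523) + 4*(-3.507784) - 1*(-2.254394) = 2.3084


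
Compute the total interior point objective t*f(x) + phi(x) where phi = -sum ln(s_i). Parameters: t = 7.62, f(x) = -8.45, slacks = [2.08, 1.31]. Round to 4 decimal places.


Step 1: Compute log-barrier.
ln values: [0.7324, 0.27]
phi = -(0.7324 + 0.27) = -1.0024
Step 2: Compute augmented objective.
t*f(x) = 7.62*-8.45 = -64.389
Total = -64.389 - 1.0024 = -65.3914


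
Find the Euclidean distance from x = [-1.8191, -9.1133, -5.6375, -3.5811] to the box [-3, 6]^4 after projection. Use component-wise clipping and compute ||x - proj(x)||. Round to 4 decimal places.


Project each component onto [-3, 6].
clip(-1.8191) = -1.8191, clip(-9.1133) = -3.0, clip(-5.6375) = -3.0, clip(-3.5811) = -3.0
Projection = [-1.8191, -3.0, -3.0, -3.0]
Squared diffs: [0.0, 37.3724, 6.9564, 0.3377]
Distance = sqrt(44.6665) = 6.6833


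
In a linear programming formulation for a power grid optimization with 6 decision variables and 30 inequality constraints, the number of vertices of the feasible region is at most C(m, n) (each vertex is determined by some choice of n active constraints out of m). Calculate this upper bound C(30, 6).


Each vertex corresponds to some choice of n active constraints out of m, so the number of vertices is at most C(m, n) = m! / (n!(m-n)!).
m = 30, n = 6
Numerator: 30 * 29 * 28 * 27 * 26 * 25
Denominator: 6! = 720
C(30, 6) = 593775


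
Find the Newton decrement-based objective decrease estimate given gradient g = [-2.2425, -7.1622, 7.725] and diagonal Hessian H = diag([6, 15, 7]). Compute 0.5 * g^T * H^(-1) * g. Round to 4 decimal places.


Step 1: H is diagonal, so H^(-1) * g = [-0.3738, -0.4775, 1.1036].
Step 2: g^T H^(-1) g = sum_i g_i^2 / H_ii
  = (-2.2425)^2/6 + (-7.1622)^2/15 + (7.725)^2/7
  = 0.8381 + 3.4198 + 8.5251 = 12.783
Step 3: Objective decrease = 0.5 * g^T H^(-1) g = 6.3915


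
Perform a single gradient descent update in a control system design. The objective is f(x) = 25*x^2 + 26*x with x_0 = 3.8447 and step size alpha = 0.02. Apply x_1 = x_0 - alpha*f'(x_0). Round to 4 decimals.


We compute the gradient at x_0 and apply the update.
f'(x) = 50*x + 26
f'(3.8447) = 50*3.8447 + 26 = 218.235
x_1 = 3.8447 - 0.02*218.235 = -0.52


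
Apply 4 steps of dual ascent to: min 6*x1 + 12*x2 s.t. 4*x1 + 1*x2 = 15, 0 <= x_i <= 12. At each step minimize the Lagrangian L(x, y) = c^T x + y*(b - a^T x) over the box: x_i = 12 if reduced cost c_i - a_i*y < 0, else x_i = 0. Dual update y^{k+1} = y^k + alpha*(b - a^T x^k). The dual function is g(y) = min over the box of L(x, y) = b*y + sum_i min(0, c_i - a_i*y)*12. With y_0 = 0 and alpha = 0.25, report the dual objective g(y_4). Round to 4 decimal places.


Dual ascent for LP: min 6*x1 + 12*x2, 4*x1 + 1*x2 = 15, 0 <= x_i <= 12
Step 1: y^k = 0.0, reduced costs: (6.0, 12.0)
  x^k = (0.0, 0.0), subgradient = b - a^T x = 15.0
  y^{k+1} = 0.0 + 0.25*15.0 = 3.75
Step 2: y^k = 3.75, reduced costs: (-9.0, 8.25)
  x^k = (12.0, 0.0), subgradient = b - a^T x = -33.0
  y^{k+1} = 3.75 + 0.25*-33.0 = -4.5
Step 3: y^k = -4.5, reduced costs: (24.0, 16.5)
  x^k = (0.0, 0.0), subgradient = b - a^T x = 15.0
  y^{k+1} = -4.5 + 0.25*15.0 = -0.75
Step 4: y^k = -0.75, reduced costs: (9.0, 12.75)
  x^k = (0.0, 0.0), subgradient = b - a^T x = 15.0
  y^{k+1} = -0.75 + 0.25*15.0 = 3.0
Dual objective at y_4 = 3.0: reduced costs (-6.0, 9.0), box minimizer x = (12.0, 0.0)
g(y_4) = b*y + (c1 - a1*y)*x1 + (c2 - a2*y)*x2 = 15*3.0 + (-6.0)*12.0 + 9.0*0.0 = 45.0 - 72.0 + 0.0 = -27.0


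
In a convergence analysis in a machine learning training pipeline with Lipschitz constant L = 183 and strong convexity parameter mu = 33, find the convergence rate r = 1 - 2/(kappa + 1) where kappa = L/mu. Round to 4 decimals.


Step 1: Compute the condition number.
kappa = L/mu = 183/33 = 5.5455
Step 2: Compute the convergence rate.
r = 1 - 2/(kappa + 1) = 1 - 2*mu/(L + mu) = (L - mu)/(L + mu) = 150/216 = 0.6944


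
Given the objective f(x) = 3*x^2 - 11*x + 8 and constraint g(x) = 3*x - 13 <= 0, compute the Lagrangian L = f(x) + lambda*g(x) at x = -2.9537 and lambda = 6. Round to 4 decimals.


Step 1: Evaluate f(x).
f(-2.9537) = 3*(-2.9537)^2 - 11*(-2.9537) + 8 = 66.6637
Step 2: Evaluate g(x).
g(-2.9537) = 3*-2.9537 - 13 = -21.8611
Step 3: Compute Lagrangian.
L = 66.6637 + 6*-21.8611 = -64.5029


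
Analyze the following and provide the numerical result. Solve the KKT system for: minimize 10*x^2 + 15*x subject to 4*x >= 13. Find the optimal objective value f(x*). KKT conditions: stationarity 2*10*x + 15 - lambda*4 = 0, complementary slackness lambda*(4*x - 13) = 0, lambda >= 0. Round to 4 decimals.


Step 1: Try lambda = 0 (constraint inactive).
x_unc = -15/(2*10) = -0.75
Check: 4*-0.75 = -3.0 < 13 -- violated!
Step 2: Constraint must be active: 4*x = 13
x* = 13/4 = 3.25
lambda = (2*10*3.25 + 15)/4 = 20.0
Step 3: Compute optimal value.
f(x*) = 10*3.25^2 + 15*3.25 = 154.375


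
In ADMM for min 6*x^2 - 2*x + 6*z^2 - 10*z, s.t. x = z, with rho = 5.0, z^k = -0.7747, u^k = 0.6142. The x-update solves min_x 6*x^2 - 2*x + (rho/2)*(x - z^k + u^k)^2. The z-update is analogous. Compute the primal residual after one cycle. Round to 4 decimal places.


ADMM iteration with rho = 5.0, z^k = -0.7747, u^k = 0.6142
Step 1: x-update.
Minimize 6*x^2 - 2*x + (5.0/2)*(x + 0.7747 + 0.6142)^2
FOC: (2*6 + 5.0)*x = 2 + 5.0*(-0.7747 - 0.6142)
x^{k+1} = -0.2909
Step 2: z-update.
Minimize 6*z^2 - 10*z + (5.0/2)*(-0.2909 - z + 0.6142)^2
FOC: (2*6 + 5.0)*z = 10 + 5.0*(-0.2909 + 0.6142)
z^{k+1} = 0.6833
Step 3: u-update.
u^{k+1} = 0.6142 - 0.2909 - 0.6833 = -0.36
Step 4: Primal residual = |-0.2909 - 0.6833| = 0.9742


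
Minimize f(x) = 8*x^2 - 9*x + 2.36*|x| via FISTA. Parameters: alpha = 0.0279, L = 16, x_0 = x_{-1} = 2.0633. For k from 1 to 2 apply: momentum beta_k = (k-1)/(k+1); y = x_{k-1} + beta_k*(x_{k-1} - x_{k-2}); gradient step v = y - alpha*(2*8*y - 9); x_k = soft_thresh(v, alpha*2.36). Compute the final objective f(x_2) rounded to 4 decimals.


FISTA on f(x) = 8*x^2 - 9*x + 2.36*|x|
L = 16, alpha = 0.0279
Iteration 1: beta = 0.0, y = 2.0633 + 0.0*(2.0633 - 2.0633) = 2.0633
  grad(y) = 24.0128, v = y - alpha*grad = 1.3933
  prox(v) = soft_thresh(1.3933, 0.0658) = 1.3275
Iteration 2: beta = 0.3333, y = 1.3275 + 0.3333*(1.3275 - 2.0633) = 1.0822
  grad(y) = 8.3157, v = y - alpha*grad = 0.8502
  prox(v) = soft_thresh(0.8502, 0.0658) = 0.7844
f(x_2) = 8*0.7844^2 - 9*0.7844 + 2.36*|0.7844| = -0.2863


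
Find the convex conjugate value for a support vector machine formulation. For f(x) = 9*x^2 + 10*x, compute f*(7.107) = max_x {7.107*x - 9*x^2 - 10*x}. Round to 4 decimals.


f*(y) = sup_x {y*x - a*x^2 - b*x} = sup_x {(y-b)*x - a*x^2}
FOC: (y - b) - 2a*x = 0 => x* = (y - b)/(2a)
x* = (7.107 - 10)/(2*9) = -0.1607
f*(7.107) = (y-b)^2/(4a) = (7.107 - 10)^2/(4*9)
= 8.3694/36 = 0.2325


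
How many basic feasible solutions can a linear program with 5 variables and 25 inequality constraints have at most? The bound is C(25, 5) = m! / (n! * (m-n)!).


Each vertex corresponds to some choice of n active constraints out of m, so the number of vertices is at most C(m, n) = m! / (n!(m-n)!).
m = 25, n = 5
Numerator: 25 * 24 * 23 * 22 * 21
Denominator: 5! = 120
C(25, 5) = 53130


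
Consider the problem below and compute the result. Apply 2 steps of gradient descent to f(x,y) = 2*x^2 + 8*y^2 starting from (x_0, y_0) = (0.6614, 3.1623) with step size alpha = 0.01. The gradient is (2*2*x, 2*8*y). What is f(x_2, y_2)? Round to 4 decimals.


Gradient descent on f(x,y) = 2*x^2 + 8*y^2.
Starting point: (0.6614, 3.1623), alpha = 0.01
Step 1: grad_x = 2*2*0.6614 = 2.6456, grad_y = 2*8*3.1623 = 50.5968
  x_1 = 0.6614 - 0.01*2.6456 = 0.6349
  y_1 = 3.1623 - 0.01*50.5968 = 2.6563
Step 2: grad_x = 2*2*0.6349 = 2.5398, grad_y = 2*8*2.6563 = 42.5013
  x_2 = 0.6349 - 0.01*2.5398 = 0.6095
  y_2 = 2.6563 - 0.01*42.5013 = 2.2313
f(0.6095, 2.2313) = 2*0.6095^2 + 8*2.2313^2 = 40.5734


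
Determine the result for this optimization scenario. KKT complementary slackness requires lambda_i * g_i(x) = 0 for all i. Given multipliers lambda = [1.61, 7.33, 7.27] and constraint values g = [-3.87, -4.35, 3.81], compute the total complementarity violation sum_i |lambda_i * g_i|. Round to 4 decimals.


KKT complementary slackness check:
lambda_1 * g_1 = 1.61 * -3.87 = -6.2307
lambda_2 * g_2 = 7.33 * -4.35 = -31.8855
lambda_3 * g_3 = 7.27 * 3.81 = 27.6987
Total violation = 6.2307 + 31.8855 + 27.6987 = 65.8149


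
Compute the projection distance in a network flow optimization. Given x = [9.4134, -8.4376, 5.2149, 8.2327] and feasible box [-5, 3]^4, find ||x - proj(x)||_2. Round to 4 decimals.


Project each component onto [-5, 3].
clip(9.4134) = 3.0, clip(-8.4376) = -5.0, clip(5.2149) = 3.0, clip(8.2327) = 3.0
Projection = [3.0, -5.0, 3.0, 3.0]
Squared diffs: [41.1317, 11.8171, 4.9058, 27.3811]
Distance = sqrt(85.2357) = 9.2323


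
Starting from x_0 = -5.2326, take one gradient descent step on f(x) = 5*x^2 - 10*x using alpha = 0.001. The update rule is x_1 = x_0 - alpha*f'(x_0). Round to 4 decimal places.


We compute the gradient at x_0 and apply the update.
f'(x) = 10*x - 10
f'(-5.2326) = 10*-5.2326 - 10 = -62.326
x_1 = -5.2326 - 0.001*-62.326 = -5.1703


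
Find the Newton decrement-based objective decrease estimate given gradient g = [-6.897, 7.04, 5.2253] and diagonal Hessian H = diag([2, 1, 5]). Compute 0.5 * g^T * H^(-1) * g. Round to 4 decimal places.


Step 1: H is diagonal, so H^(-1) * g = [-3.4485, 7.04, 1.0451].
Step 2: g^T H^(-1) g = sum_i g_i^2 / H_ii
  = (-6.897)^2/2 + (7.04)^2/1 + (5.2253)^2/5
  = 23.7843 + 49.5616 + 5.4608 = 78.8067
Step 3: Objective decrease = 0.5 * g^T H^(-1) g = 39.4033


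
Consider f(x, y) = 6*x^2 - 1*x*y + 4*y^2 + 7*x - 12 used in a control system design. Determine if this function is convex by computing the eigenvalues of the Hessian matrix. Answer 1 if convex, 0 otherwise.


The Hessian of f(x,y) = 6*x^2 - 1*x*y + 4*y^2 + 7*x - 12 is:
H = [[12, -1], [-1, 8]]
Trace = 12 + 8 = 20
Determinant = 12*8 - (-1)^2 = 95
Discriminant = (20)^2 - 4*95 = 20.0
Eigenvalues: lambda_1 = 7.7639, lambda_2 = 12.2361
The function is convex.

1


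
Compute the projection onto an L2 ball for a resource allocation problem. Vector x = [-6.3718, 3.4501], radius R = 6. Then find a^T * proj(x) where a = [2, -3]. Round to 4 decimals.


Step 1: Compute ||x|| (intermediates to 6 decimals).
||x|| = sqrt((-6.3718)^2 + 3.4501^2) = 7.245897
Step 2: Project.
Since ||x|| > R, scale = R/||x|| = 6/7.245897 = 0.828055, proj(x) = scale * x
proj(x) = [-5.276201, 2.856873]
Step 3: Dot product.
a^T * proj(x) = 2*(-5.276201) - 3*2.856873 = -19.123


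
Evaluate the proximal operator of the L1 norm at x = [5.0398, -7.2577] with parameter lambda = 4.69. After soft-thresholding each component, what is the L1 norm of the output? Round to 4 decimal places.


Soft-thresholding with lambda = 4.69:
prox(5.0398) = sign(5.0398)*max(|5.0398| - 4.69, 0) = 0.3498
prox(-7.2577) = sign(-7.2577)*max(|-7.2577| - 4.69, 0) = -2.5677
prox(x) = [0.3498, -2.5677]
||prox(x)||_1 = 0.3498 + 2.5677 = 2.9175


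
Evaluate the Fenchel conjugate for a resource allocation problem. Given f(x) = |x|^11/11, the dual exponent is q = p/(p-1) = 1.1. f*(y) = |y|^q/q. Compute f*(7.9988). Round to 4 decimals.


The conjugate exponent q satisfies 1/p + 1/q = 1.
p = 11, so q = 11/(11 - 1) = 1.1
|y|^q = 7.9988^1.1 = 9.8475
f*(7.9988) = 9.8475 / 1.1 = 8.9523


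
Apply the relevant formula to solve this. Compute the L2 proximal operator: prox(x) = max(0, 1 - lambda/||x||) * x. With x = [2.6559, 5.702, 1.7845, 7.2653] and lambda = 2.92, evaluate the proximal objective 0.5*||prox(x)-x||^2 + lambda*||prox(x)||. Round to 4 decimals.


Step 1: Compute ||x||.
||x|| = 9.7742
Step 2: Compute scaling factor.
scale = max(0, 1 - 2.92/9.7742) = 0.7013
Step 3: prox(x) = [1.8625, 3.9986, 1.2514, 5.0948]
||prox(x)|| = 6.8542
Step 4: Proximal objective.
0.5*||prox-x||^2 = 4.2632
lambda*||prox|| = 20.0143
Total = 24.2776


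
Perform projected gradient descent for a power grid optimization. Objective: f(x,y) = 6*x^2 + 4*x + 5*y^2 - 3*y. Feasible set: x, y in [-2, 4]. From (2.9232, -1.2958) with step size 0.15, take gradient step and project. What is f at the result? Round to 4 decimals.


Step 1: Compute gradient at (2.9232, -1.2958).
grad_x = 2*6*2.9232 + 4 = 39.0784
grad_y = 2*5*-1.2958 - 3 = -15.958
Step 2: Gradient step.
x_raw = 2.9232 - 0.15*39.0784 = -2.9386
y_raw = -1.2958 - 0.15*-15.958 = 1.0979
Step 3: Project onto [-2, 4].
x_proj = clip(-2.9386) = -2.0
y_proj = clip(1.0979) = 1.0979
Step 4: Evaluate f.
f(-2.0, 1.0979) = 18.7332


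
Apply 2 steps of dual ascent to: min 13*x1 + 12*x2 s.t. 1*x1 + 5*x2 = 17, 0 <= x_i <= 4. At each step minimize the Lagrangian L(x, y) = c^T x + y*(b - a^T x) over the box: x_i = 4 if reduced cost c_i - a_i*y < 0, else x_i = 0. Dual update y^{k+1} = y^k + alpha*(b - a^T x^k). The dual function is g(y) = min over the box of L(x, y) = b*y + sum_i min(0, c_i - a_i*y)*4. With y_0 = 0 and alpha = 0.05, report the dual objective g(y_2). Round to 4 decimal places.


Dual ascent for LP: min 13*x1 + 12*x2, 1*x1 + 5*x2 = 17, 0 <= x_i <= 4
Step 1: y^k = 0.0, reduced costs: (13.0, 12.0)
  x^k = (0.0, 0.0), subgradient = b - a^T x = 17.0
  y^{k+1} = 0.0 + 0.05*17.0 = 0.85
Step 2: y^k = 0.85, reduced costs: (12.15, 7.75)
  x^k = (0.0, 0.0), subgradient = b - a^T x = 17.0
  y^{k+1} = 0.85 + 0.05*17.0 = 1.7
Dual objective at y_2 = 1.7: reduced costs (11.3, 3.5), box minimizer x = (0.0, 0.0)
g(y_2) = b*y + (c1 - a1*y)*x1 + (c2 - a2*y)*x2 = 17*1.7 + 11.3*0.0 + 3.5*0.0 = 28.9 + 0.0 + 0.0 = 28.9


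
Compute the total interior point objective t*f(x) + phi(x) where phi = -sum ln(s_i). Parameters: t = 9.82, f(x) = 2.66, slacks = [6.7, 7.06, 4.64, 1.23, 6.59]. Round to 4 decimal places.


Step 1: Compute log-barrier.
ln values: [1.9021, 1.9544, 1.5347, 0.207, 1.8856]
phi = -(1.9021 + 1.9544 + 1.5347 + 0.207 + 1.8856) = -7.4838
Step 2: Compute augmented objective.
t*f(x) = 9.82*2.66 = 26.1212
Total = 26.1212 - 7.4838 = 18.6374


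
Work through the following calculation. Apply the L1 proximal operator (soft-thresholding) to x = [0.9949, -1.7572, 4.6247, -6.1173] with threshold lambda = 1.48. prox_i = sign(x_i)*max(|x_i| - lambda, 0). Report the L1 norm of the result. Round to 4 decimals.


Soft-thresholding with lambda = 1.48:
prox(0.9949) = sign(0.9949)*max(|0.9949| - 1.48, 0) = 0.0
prox(-1.7572) = sign(-1.7572)*max(|-1.7572| - 1.48, 0) = -0.2772
prox(4.6247) = sign(4.6247)*max(|4.6247| - 1.48, 0) = 3.1447
prox(-6.1173) = sign(-6.1173)*max(|-6.1173| - 1.48, 0) = -4.6373
prox(x) = [0.0, -0.2772, 3.1447, -4.6373]
||prox(x)||_1 = 0.0 + 0.2772 + 3.1447 + 4.6373 = 8.0592


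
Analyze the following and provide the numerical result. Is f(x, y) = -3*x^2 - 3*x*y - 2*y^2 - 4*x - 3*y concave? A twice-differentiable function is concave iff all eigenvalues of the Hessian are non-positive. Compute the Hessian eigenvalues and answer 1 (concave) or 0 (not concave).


The Hessian of f(x,y) = -3*x^2 - 3*x*y - 2*y^2 - 4*x - 3*y is:
H = [[-6, -3], [-3, -4]]
Trace = -6 - 4 = -10
Determinant = -6*-4 - (-3)^2 = 15
Discriminant = (-10)^2 - 4*15 = 40.0
Eigenvalues: lambda_1 = -8.1623, lambda_2 = -1.8377
The function is concave.

1


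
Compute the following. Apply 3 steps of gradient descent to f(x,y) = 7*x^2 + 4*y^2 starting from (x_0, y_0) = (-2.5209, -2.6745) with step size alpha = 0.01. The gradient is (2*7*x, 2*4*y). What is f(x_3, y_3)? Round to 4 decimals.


Gradient descent on f(x,y) = 7*x^2 + 4*y^2.
Starting point: (-2.5209, -2.6745), alpha = 0.01
Step 1: grad_x = 2*7*-2.5209 = -35.2926, grad_y = 2*4*-2.6745 = -21.396
  x_1 = -2.5209 - 0.01*-35.2926 = -2.168
  y_1 = -2.6745 - 0.01*-21.396 = -2.4605
Step 2: grad_x = 2*7*-2.168 = -30.3516, grad_y = 2*4*-2.4605 = -19.6843
  x_2 = -2.168 - 0.01*-30.3516 = -1.8645
  y_2 = -2.4605 - 0.01*-19.6843 = -2.2637
Step 3: grad_x = 2*7*-1.8645 = -26.1024, grad_y = 2*4*-2.2637 = -18.1096
  x_3 = -1.8645 - 0.01*-26.1024 = -1.6034
  y_3 = -2.2637 - 0.01*-18.1096 = -2.0826
f(-1.6034, -2.0826) = 7*(-1.6034)^2 + 4*(-2.0826)^2 = 35.3459


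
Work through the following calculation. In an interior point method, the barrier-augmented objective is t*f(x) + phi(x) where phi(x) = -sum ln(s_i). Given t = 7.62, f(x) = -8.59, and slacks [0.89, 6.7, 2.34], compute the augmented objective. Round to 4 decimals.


Step 1: Compute log-barrier.
ln values: [-0.1165, 1.9021, 0.8502]
phi = -(-0.1165 + 1.9021 + 0.8502) = -2.6357
Step 2: Compute augmented objective.
t*f(x) = 7.62*-8.59 = -65.4558
Total = -65.4558 - 2.6357 = -68.0915


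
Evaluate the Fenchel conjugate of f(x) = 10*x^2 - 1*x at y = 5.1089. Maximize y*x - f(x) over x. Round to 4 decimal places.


f*(y) = sup_x {y*x - a*x^2 - b*x} = sup_x {(y-b)*x - a*x^2}
FOC: (y - b) - 2a*x = 0 => x* = (y - b)/(2a)
x* = (5.1089 + 1)/(2*10) = 0.3054
f*(5.1089) = (y-b)^2/(4a) = (5.1089 + 1)^2/(4*10)
= 37.3187/40 = 0.933


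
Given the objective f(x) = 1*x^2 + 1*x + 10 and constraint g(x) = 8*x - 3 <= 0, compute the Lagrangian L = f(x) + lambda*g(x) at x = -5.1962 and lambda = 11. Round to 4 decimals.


Step 1: Evaluate f(x).
f(-5.1962) = 1*(-5.1962)^2 + 1*(-5.1962) + 10 = 31.8043
Step 2: Evaluate g(x).
g(-5.1962) = 8*-5.1962 - 3 = -44.5696
Step 3: Compute Lagrangian.
L = 31.8043 + 11*-44.5696 = -458.4613


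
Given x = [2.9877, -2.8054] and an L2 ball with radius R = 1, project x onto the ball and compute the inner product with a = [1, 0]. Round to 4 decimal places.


Step 1: Compute ||x|| (intermediates to 6 decimals).
||x|| = sqrt(2.9877^2 + (-2.8054)^2) = 4.098368
Step 2: Project.
Since ||x|| > R, scale = R/||x|| = 1/4.098368 = 0.244, proj(x) = scale * x
proj(x) = [0.728999, -0.684518]
Step 3: Dot product.
a^T * proj(x) = 1*0.728999 + 0*(-0.684518) = 0.729


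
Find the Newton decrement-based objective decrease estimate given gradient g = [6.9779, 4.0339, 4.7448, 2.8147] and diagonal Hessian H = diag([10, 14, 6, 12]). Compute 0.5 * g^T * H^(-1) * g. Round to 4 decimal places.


Step 1: H is diagonal, so H^(-1) * g = [0.6978, 0.2881, 0.7908, 0.2346].
Step 2: g^T H^(-1) g = sum_i g_i^2 / H_ii
  = (6.9779)^2/10 + (4.0339)^2/14 + (4.7448)^2/6 + (2.8147)^2/12
  = 4.8691 + 1.1623 + 3.7522 + 0.6602 = 10.4438
Step 3: Objective decrease = 0.5 * g^T H^(-1) g = 5.2219


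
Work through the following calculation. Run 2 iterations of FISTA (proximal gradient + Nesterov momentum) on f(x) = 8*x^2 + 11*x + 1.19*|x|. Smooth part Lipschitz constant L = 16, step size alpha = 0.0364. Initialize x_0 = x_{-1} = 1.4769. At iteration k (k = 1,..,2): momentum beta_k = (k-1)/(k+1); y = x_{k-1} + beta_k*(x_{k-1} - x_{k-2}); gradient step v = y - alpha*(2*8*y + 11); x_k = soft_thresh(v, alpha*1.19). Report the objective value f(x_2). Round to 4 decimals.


FISTA on f(x) = 8*x^2 + 11*x + 1.19*|x|
L = 16, alpha = 0.0364
Iteration 1: beta = 0.0, y = 1.4769 + 0.0*(1.4769 - 1.4769) = 1.4769
  grad(y) = 34.6304, v = y - alpha*grad = 0.2164
  prox(v) = soft_thresh(0.2164, 0.0433) = 0.173
Iteration 2: beta = 0.3333, y = 0.173 + 0.3333*(0.173 - 1.4769) = -0.2616
  grad(y) = 6.8147, v = y - alpha*grad = -0.5096
  prox(v) = soft_thresh(-0.5096, 0.0433) = -0.4663
f(x_2) = 8*(-0.4663)^2 + 11*(-0.4663) + 1.19*|-0.4663| = -2.835


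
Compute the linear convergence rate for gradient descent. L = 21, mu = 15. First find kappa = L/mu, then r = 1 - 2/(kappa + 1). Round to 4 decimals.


Step 1: Compute the condition number.
kappa = L/mu = 21/15 = 1.4
Step 2: Compute the convergence rate.
r = 1 - 2/(kappa + 1) = 1 - 2*mu/(L + mu) = (L - mu)/(L + mu) = 6/36 = 0.1667


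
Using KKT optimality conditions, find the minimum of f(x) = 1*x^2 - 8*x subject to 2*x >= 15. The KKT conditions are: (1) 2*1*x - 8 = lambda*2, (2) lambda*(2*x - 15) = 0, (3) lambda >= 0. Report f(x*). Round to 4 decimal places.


Step 1: Try lambda = 0 (constraint inactive).
x_unc = 8/(2*1) = 4.0
Check: 2*4.0 = 8.0 < 15 -- violated!
Step 2: Constraint must be active: 2*x = 15
x* = 15/2 = 7.5
lambda = (2*1*7.5 - 8)/2 = 3.5
Step 3: Compute optimal value.
f(x*) = 1*7.5^2 - 8*7.5 = -3.75


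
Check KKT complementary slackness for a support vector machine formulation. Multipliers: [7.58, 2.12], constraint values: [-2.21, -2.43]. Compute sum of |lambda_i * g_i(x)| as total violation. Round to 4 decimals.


KKT complementary slackness check:
lambda_1 * g_1 = 7.58 * -2.21 = -16.7518
lambda_2 * g_2 = 2.12 * -2.43 = -5.1516
Total violation = 16.7518 + 5.1516 = 21.9034


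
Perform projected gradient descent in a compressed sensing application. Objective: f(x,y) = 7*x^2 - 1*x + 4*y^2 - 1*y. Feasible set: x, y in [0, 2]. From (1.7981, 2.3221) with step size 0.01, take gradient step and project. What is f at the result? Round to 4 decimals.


Step 1: Compute gradient at (1.7981, 2.3221).
grad_x = 2*7*1.7981 - 1 = 24.1734
grad_y = 2*4*2.3221 - 1 = 17.5768
Step 2: Gradient step.
x_raw = 1.7981 - 0.01*24.1734 = 1.5564
y_raw = 2.3221 - 0.01*17.5768 = 2.1463
Step 3: Project onto [0, 2].
x_proj = clip(1.5564) = 1.5564
y_proj = clip(2.1463) = 2.0
Step 4: Evaluate f.
f(1.5564, 2.0) = 29.3996


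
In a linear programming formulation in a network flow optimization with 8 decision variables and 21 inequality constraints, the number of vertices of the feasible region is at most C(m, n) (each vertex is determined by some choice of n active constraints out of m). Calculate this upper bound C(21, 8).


Each vertex corresponds to some choice of n active constraints out of m, so the number of vertices is at most C(m, n) = m! / (n!(m-n)!).
m = 21, n = 8
Numerator: 21 * 20 * 19 * 18 * 17 * 16 * 15 * 14
Denominator: 8! = 40320
C(21, 8) = 203490


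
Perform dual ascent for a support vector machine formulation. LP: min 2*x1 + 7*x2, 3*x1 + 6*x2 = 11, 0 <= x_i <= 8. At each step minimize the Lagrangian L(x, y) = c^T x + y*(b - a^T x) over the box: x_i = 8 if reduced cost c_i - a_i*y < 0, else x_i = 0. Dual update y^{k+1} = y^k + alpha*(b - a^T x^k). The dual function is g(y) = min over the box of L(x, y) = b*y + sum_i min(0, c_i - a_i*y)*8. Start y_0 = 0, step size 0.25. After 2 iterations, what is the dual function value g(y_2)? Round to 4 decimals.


Dual ascent for LP: min 2*x1 + 7*x2, 3*x1 + 6*x2 = 11, 0 <= x_i <= 8
Step 1: y^k = 0.0, reduced costs: (2.0, 7.0)
  x^k = (0.0, 0.0), subgradient = b - a^T x = 11.0
  y^{k+1} = 0.0 + 0.25*11.0 = 2.75
Step 2: y^k = 2.75, reduced costs: (-6.25, -9.5)
  x^k = (8.0, 8.0), subgradient = b - a^T x = -61.0
  y^{k+1} = 2.75 + 0.25*-61.0 = -12.5
Dual objective at y_2 = -12.5: reduced costs (39.5, 82.0), box minimizer x = (0.0, 0.0)
g(y_2) = b*y + (c1 - a1*y)*x1 + (c2 - a2*y)*x2 = 11*(-12.5) + 39.5*0.0 + 82.0*0.0 = -137.5 + 0.0 + 0.0 = -137.5


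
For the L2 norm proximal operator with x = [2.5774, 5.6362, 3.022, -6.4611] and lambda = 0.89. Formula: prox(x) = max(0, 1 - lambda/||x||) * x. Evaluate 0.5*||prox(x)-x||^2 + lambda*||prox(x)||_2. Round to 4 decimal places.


Step 1: Compute ||x||.
||x|| = 9.4492
Step 2: Compute scaling factor.
scale = max(0, 1 - 0.89/9.4492) = 0.9058
Step 3: prox(x) = [2.3346, 5.1053, 2.7374, -5.8525]
||prox(x)|| = 8.5592
Step 4: Proximal objective.
0.5*||prox-x||^2 = 0.3961
lambda*||prox|| = 7.6177
Total = 8.0138


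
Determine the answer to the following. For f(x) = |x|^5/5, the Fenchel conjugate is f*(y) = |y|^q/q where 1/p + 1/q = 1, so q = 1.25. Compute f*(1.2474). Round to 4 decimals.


The conjugate exponent q satisfies 1/p + 1/q = 1.
p = 5, so q = 5/(5 - 1) = 1.25
|y|^q = 1.2474^1.25 = 1.3183
f*(1.2474) = 1.3183 / 1.25 = 1.0546


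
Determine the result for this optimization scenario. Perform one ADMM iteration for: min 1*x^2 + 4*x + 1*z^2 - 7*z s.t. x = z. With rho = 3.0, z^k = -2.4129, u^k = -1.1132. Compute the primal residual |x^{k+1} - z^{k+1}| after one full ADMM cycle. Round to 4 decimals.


ADMM iteration with rho = 3.0, z^k = -2.4129, u^k = -1.1132
Step 1: x-update.
Minimize 1*x^2 + 4*x + (3.0/2)*(x + 2.4129 - 1.1132)^2
FOC: (2*1 + 3.0)*x = -4 + 3.0*(-2.4129 + 1.1132)
x^{k+1} = -1.5798
Step 2: z-update.
Minimize 1*z^2 - 7*z + (3.0/2)*(-1.5798 - z - 1.1132)^2
FOC: (2*1 + 3.0)*z = 7 + 3.0*(-1.5798 - 1.1132)
z^{k+1} = -0.2158
Step 3: u-update.
u^{k+1} = -1.1132 - 1.5798 + 0.2158 = -2.4772
Step 4: Primal residual = |-1.5798 + 0.2158| = 1.364


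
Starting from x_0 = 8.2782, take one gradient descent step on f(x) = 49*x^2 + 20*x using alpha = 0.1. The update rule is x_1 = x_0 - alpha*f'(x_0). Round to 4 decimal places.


We compute the gradient at x_0 and apply the update.
f'(x) = 98*x + 20
f'(8.2782) = 98*8.2782 + 20 = 831.2636
x_1 = 8.2782 - 0.1*831.2636 = -74.8482


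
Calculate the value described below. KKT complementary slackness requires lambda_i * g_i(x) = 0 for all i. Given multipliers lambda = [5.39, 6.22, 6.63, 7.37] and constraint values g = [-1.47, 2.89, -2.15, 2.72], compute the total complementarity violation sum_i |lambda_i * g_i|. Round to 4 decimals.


KKT complementary slackness check:
lambda_1 * g_1 = 5.39 * -1.47 = -7.9233
lambda_2 * g_2 = 6.22 * 2.89 = 17.9758
lambda_3 * g_3 = 6.63 * -2.15 = -14.2545
lambda_4 * g_4 = 7.37 * 2.72 = 20.0464
Total violation = 7.9233 + 17.9758 + 14.2545 + 20.0464 = 60.2


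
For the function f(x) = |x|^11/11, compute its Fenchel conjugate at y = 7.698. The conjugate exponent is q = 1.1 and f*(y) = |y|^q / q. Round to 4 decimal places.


The conjugate exponent q satisfies 1/p + 1/q = 1.
p = 11, so q = 11/(11 - 1) = 1.1
|y|^q = 7.698^1.1 = 9.4409
f*(7.698) = 9.4409 / 1.1 = 8.5827


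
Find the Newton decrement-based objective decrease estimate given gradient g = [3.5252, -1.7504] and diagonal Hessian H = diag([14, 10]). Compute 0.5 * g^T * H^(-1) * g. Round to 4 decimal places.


Step 1: H is diagonal, so H^(-1) * g = [0.2518, -0.175].
Step 2: g^T H^(-1) g = sum_i g_i^2 / H_ii
  = (3.5252)^2/14 + (-1.7504)^2/10
  = 0.8876 + 0.3064 = 1.194
Step 3: Objective decrease = 0.5 * g^T H^(-1) g = 0.597


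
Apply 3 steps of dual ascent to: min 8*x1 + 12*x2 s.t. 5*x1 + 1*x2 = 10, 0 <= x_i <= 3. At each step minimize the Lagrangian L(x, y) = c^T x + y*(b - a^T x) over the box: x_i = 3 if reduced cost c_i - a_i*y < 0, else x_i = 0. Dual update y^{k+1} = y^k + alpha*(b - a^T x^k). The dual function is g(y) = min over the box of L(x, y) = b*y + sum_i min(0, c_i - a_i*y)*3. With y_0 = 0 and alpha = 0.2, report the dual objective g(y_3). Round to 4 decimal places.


Dual ascent for LP: min 8*x1 + 12*x2, 5*x1 + 1*x2 = 10, 0 <= x_i <= 3
Step 1: y^k = 0.0, reduced costs: (8.0, 12.0)
  x^k = (0.0, 0.0), subgradient = b - a^T x = 10.0
  y^{k+1} = 0.0 + 0.2*10.0 = 2.0
Step 2: y^k = 2.0, reduced costs: (-2.0, 10.0)
  x^k = (3.0, 0.0), subgradient = b - a^T x = -5.0
  y^{k+1} = 2.0 + 0.2*-5.0 = 1.0
Step 3: y^k = 1.0, reduced costs: (3.0, 11.0)
  x^k = (0.0, 0.0), subgradient = b - a^T x = 10.0
  y^{k+1} = 1.0 + 0.2*10.0 = 3.0
Dual objective at y_3 = 3.0: reduced costs (-7.0, 9.0), box minimizer x = (3.0, 0.0)
g(y_3) = b*y + (c1 - a1*y)*x1 + (c2 - a2*y)*x2 = 10*3.0 + (-7.0)*3.0 + 9.0*0.0 = 30.0 - 21.0 + 0.0 = 9.0


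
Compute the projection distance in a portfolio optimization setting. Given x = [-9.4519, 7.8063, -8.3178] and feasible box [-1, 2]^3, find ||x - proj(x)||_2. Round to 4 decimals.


Project each component onto [-1, 2].
clip(-9.4519) = -1.0, clip(7.8063) = 2.0, clip(-8.3178) = -1.0
Projection = [-1.0, 2.0, -1.0]
Squared diffs: [71.4346, 33.7131, 53.5502]
Distance = sqrt(158.6979) = 12.5975


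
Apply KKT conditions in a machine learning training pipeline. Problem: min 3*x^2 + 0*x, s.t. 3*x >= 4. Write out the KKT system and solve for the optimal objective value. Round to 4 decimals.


Step 1: Try lambda = 0 (constraint inactive).
x_unc = 0/(2*3) = 0.0
Check: 3*0.0 = 0.0 < 4 -- violated!
Step 2: Constraint must be active: 3*x = 4
x* = 4/3 = 1.3333 (rounded; the exact value 4/3 is used below)
lambda = (2*3*(4/3) + 0)/3 = 2.6667
Step 3: Compute optimal value.
f(x*) = 3*(4/3)^2 + 0*(4/3) = 5.3333


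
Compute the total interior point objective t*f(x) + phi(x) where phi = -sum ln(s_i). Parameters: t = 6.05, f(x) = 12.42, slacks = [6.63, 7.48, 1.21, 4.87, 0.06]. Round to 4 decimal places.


Step 1: Compute log-barrier.
ln values: [1.8916, 2.0122, 0.1906, 1.5831, -2.8134]
phi = -(1.8916 + 2.0122 + 0.1906 + 1.5831 - 2.8134) = -2.8641
Step 2: Compute augmented objective.
t*f(x) = 6.05*12.42 = 75.141
Total = 75.141 - 2.8641 = 72.2769


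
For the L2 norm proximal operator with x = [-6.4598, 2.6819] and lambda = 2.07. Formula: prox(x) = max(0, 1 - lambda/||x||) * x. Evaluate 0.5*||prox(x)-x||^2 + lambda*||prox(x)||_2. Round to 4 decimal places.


Step 1: Compute ||x||.
||x|| = 6.9944
Step 2: Compute scaling factor.
scale = max(0, 1 - 2.07/6.9944) = 0.704
Step 3: prox(x) = [-4.548, 1.8882]
||prox(x)|| = 4.9244
Step 4: Proximal objective.
0.5*||prox-x||^2 = 2.1425
lambda*||prox|| = 10.1935
Total = 12.336


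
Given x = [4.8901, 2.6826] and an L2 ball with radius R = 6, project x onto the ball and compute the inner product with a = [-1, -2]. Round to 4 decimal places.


Step 1: Compute ||x|| (intermediates to 6 decimals).
||x|| = sqrt(4.8901^2 + 2.6826^2) = 5.577582
Step 2: Project.
Since ||x|| <= R, proj = x (no scaling needed).
proj(x) = [4.8901, 2.6826]
Step 3: Dot product.
a^T * proj(x) = -1*4.8901 - 2*2.6826 = -10.2553


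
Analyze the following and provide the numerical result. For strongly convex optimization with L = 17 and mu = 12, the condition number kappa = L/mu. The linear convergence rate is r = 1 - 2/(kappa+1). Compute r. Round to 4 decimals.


Step 1: Compute the condition number.
kappa = L/mu = 17/12 = 1.4167
Step 2: Compute the convergence rate.
r = 1 - 2/(kappa + 1) = 1 - 2*mu/(L + mu) = (L - mu)/(L + mu) = 5/29 = 0.1724


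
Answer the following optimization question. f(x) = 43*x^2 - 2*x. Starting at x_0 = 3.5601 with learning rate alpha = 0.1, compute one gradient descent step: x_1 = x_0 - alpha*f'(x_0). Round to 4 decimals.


We compute the gradient at x_0 and apply the update.
f'(x) = 86*x - 2
f'(3.5601) = 86*3.5601 - 2 = 304.1686
x_1 = 3.5601 - 0.1*304.1686 = -26.8568


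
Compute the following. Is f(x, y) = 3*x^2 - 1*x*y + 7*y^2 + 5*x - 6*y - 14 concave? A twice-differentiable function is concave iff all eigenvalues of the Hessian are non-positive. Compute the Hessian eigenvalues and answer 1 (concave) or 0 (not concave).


The Hessian of f(x,y) = 3*x^2 - 1*x*y + 7*y^2 + 5*x - 6*y - 14 is:
H = [[6, -1], [-1, 14]]
Trace = 6 + 14 = 20
Determinant = 6*14 - (-1)^2 = 83
Discriminant = (20)^2 - 4*83 = 68.0
Eigenvalues: lambda_1 = 5.8769, lambda_2 = 14.1231
The function is not concave.

0


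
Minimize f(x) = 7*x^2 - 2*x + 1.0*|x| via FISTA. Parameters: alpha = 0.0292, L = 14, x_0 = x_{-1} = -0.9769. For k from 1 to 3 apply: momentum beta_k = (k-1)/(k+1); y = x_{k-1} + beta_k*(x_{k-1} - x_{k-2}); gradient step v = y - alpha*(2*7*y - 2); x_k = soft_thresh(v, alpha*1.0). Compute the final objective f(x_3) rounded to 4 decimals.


FISTA on f(x) = 7*x^2 - 2*x + 1.0*|x|
L = 14, alpha = 0.0292
Iteration 1: beta = 0.0, y = -0.9769 + 0.0*(-0.9769 + 0.9769) = -0.9769
  grad(y) = -15.6766, v = y - alpha*grad = -0.5191
  prox(v) = soft_thresh(-0.5191, 0.0292) = -0.4899
Iteration 2: beta = 0.3333, y = -0.4899 + 0.3333*(-0.4899 + 0.9769) = -0.3276
  grad(y) = -6.5867, v = y - alpha*grad = -0.1353
  prox(v) = soft_thresh(-0.1353, 0.0292) = -0.1061
Iteration 3: beta = 0.5, y = -0.1061 + 0.5*(-0.1061 + 0.4899) = 0.0858
  grad(y) = -0.7983, v = y - alpha*grad = 0.1091
  prox(v) = soft_thresh(0.1091, 0.0292) = 0.0799
f(x_3) = 7*0.0799^2 - 2*0.0799 + 1.0*|0.0799| = -0.0352


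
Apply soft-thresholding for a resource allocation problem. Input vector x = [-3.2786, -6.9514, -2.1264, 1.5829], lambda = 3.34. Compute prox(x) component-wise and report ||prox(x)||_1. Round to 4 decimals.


Soft-thresholding with lambda = 3.34:
prox(-3.2786) = sign(-3.2786)*max(|-3.2786| - 3.34, 0) = 0.0
prox(-6.9514) = sign(-6.9514)*max(|-6.9514| - 3.34, 0) = -3.6114
prox(-2.1264) = sign(-2.1264)*max(|-2.1264| - 3.34, 0) = 0.0
prox(1.5829) = sign(1.5829)*max(|1.5829| - 3.34, 0) = 0.0
prox(x) = [0.0, -3.6114, 0.0, 0.0]
||prox(x)||_1 = 0.0 + 3.6114 + 0.0 + 0.0 = 3.6114


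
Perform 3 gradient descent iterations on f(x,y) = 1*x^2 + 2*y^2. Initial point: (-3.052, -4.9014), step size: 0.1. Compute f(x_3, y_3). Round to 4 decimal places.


Gradient descent on f(x,y) = 1*x^2 + 2*y^2.
Starting point: (-3.052, -4.9014), alpha = 0.1
Step 1: grad_x = 2*1*-3.052 = -6.104, grad_y = 2*2*-4.9014 = -19.6056
  x_1 = -3.052 - 0.1*-6.104 = -2.4416
  y_1 = -4.9014 - 0.1*-19.6056 = -2.9408
Step 2: grad_x = 2*1*-2.4416 = -4.8832, grad_y = 2*2*-2.9408 = -11.7634
  x_2 = -2.4416 - 0.1*-4.8832 = -1.9533
  y_2 = -2.9408 - 0.1*-11.7634 = -1.7645
Step 3: grad_x = 2*1*-1.9533 = -3.9066, grad_y = 2*2*-1.7645 = -7.058
  x_3 = -1.9533 - 0.1*-3.9066 = -1.5626
  y_3 = -1.7645 - 0.1*-7.058 = -1.0587
f(-1.5626, -1.0587) = 1*(-1.5626)^2 + 2*(-1.0587)^2 = 4.6835


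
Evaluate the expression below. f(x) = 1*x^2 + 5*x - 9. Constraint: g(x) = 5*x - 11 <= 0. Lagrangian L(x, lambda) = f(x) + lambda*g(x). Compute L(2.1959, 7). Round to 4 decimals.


Step 1: Evaluate f(x).
f(2.1959) = 1*2.1959^2 + 5*2.1959 - 9 = 6.8015
Step 2: Evaluate g(x).
g(2.1959) = 5*2.1959 - 11 = -0.0205
Step 3: Compute Lagrangian.
L = 6.8015 + 7*-0.0205 = 6.658


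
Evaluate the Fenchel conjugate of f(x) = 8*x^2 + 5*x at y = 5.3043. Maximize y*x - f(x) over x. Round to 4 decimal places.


f*(y) = sup_x {y*x - a*x^2 - b*x} = sup_x {(y-b)*x - a*x^2}
FOC: (y - b) - 2a*x = 0 => x* = (y - b)/(2a)
x* = (5.3043 - 5)/(2*8) = 0.019
f*(5.3043) = (y-b)^2/(4a) = (5.3043 - 5)^2/(4*8)
= 0.0926/32 = 0.0029


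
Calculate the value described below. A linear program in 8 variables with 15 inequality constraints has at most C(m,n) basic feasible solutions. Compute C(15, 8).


Each vertex corresponds to some choice of n active constraints out of m, so the number of vertices is at most C(m, n) = m! / (n!(m-n)!).
m = 15, n = 8
Numerator: 15 * 14 * 13 * 12 * 11 * 10 * 9 * 8
Denominator: 8! = 40320
C(15, 8) = 6435


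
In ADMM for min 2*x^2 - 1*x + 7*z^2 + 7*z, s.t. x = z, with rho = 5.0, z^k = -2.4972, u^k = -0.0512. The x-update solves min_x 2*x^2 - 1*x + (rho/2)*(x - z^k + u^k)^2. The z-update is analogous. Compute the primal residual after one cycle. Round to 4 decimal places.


ADMM iteration with rho = 5.0, z^k = -2.4972, u^k = -0.0512
Step 1: x-update.
Minimize 2*x^2 - 1*x + (5.0/2)*(x + 2.4972 - 0.0512)^2
FOC: (2*2 + 5.0)*x = 1 + 5.0*(-2.4972 + 0.0512)
x^{k+1} = -1.2478
Step 2: z-update.
Minimize 7*z^2 + 7*z + (5.0/2)*(-1.2478 - z - 0.0512)^2
FOC: (2*7 + 5.0)*z = -7 + 5.0*(-1.2478 - 0.0512)
z^{k+1} = -0.7103
Step 3: u-update.
u^{k+1} = -0.0512 - 1.2478 + 0.7103 = -0.5887
Step 4: Primal residual = |-1.2478 + 0.7103| = 0.5375


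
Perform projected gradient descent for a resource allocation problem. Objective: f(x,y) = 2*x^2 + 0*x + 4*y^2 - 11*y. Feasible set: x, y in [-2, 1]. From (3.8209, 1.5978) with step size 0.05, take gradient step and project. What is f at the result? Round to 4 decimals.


Step 1: Compute gradient at (3.8209, 1.5978).
grad_x = 2*2*3.8209 + 0 = 15.2836
grad_y = 2*4*1.5978 - 11 = 1.7824
Step 2: Gradient step.
x_raw = 3.8209 - 0.05*15.2836 = 3.0567
y_raw = 1.5978 - 0.05*1.7824 = 1.5087
Step 3: Project onto [-2, 1].
x_proj = clip(3.0567) = 1.0
y_proj = clip(1.5087) = 1.0
Step 4: Evaluate f.
f(1.0, 1.0) = -5.0


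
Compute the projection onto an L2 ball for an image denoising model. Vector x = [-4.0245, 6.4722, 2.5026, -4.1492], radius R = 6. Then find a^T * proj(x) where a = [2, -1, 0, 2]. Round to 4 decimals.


Step 1: Compute ||x|| (intermediates to 6 decimals).
||x|| = sqrt((-4.0245)^2 + 6.4722^2 + 2.5026^2 + (-4.1492)^2) = 9.031326
Step 2: Project.
Since ||x|| > R, scale = R/||x|| = 6/9.031326 = 0.664354, proj(x) = scale * x
proj(x) = [-2.673693, 4.299832, 1.662612, -2.756538]
Step 3: Dot product.
a^T * proj(x) = 2*(-2.673693) - 1*4.299832 + 0*1.662612 + 2*(-2.756538) = -15.1603


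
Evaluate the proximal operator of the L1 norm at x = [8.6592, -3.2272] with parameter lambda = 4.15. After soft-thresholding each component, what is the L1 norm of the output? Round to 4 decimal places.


Soft-thresholding with lambda = 4.15:
prox(8.6592) = sign(8.6592)*max(|8.6592| - 4.15, 0) = 4.5092
prox(-3.2272) = sign(-3.2272)*max(|-3.2272| - 4.15, 0) = 0.0
prox(x) = [4.5092, 0.0]
||prox(x)||_1 = 4.5092 + 0.0 = 4.5092


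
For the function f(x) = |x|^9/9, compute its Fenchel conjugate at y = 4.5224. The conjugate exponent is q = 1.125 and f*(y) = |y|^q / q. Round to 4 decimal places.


The conjugate exponent q satisfies 1/p + 1/q = 1.
p = 9, so q = 9/(9 - 1) = 1.125
|y|^q = 4.5224^1.125 = 5.4612
f*(4.5224) = 5.4612 / 1.125 = 4.8544


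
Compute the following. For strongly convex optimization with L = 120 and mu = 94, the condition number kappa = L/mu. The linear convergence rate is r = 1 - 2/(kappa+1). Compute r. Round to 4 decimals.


Step 1: Compute the condition number.
kappa = L/mu = 120/94 = 1.2766
Step 2: Compute the convergence rate.
r = 1 - 2/(kappa + 1) = 1 - 2*mu/(L + mu) = (L - mu)/(L + mu) = 26/214 = 0.1215


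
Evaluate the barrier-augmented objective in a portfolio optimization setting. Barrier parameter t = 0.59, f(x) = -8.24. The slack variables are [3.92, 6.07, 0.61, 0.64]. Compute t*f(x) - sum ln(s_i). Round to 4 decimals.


Step 1: Compute log-barrier.
ln values: [1.3661, 1.8034, -0.4943, -0.4463]
phi = -(1.3661 + 1.8034 - 0.4943 - 0.4463) = -2.2289
Step 2: Compute augmented objective.
t*f(x) = 0.59*-8.24 = -4.8616
Total = -4.8616 - 2.2289 = -7.0905


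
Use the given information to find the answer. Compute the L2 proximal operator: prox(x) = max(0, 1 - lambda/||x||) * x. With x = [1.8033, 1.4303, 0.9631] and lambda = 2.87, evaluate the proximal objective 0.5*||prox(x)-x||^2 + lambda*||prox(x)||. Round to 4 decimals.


Step 1: Compute ||x||.
||x|| = 2.495
Step 2: Compute scaling factor.
scale = max(0, 1 - 2.87/2.495) = 0.0
Step 3: prox(x) = [0.0, 0.0, 0.0]
||prox(x)|| = 0.0
Step 4: Proximal objective.
0.5*||prox-x||^2 = 3.1126
lambda*||prox|| = 0.0
Total = 3.1126


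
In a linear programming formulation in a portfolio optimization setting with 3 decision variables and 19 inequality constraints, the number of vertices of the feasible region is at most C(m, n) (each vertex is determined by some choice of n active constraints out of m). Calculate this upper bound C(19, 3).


Each vertex corresponds to some choice of n active constraints out of m, so the number of vertices is at most C(m, n) = m! / (n!(m-n)!).
m = 19, n = 3
Numerator: 19 * 18 * 17
Denominator: 3! = 6
C(19, 3) = 969
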